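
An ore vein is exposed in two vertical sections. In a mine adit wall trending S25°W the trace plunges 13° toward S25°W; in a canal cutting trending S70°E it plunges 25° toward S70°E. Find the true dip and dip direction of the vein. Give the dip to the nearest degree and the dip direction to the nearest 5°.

true dip 28°, dip direction 140°

Represent each trace as a vector plunging at its apparent dip toward its trend (east-north-up frame): v₁ = (-0.412, -0.883, -0.225), v₂ = (0.852, -0.310, -0.423).
n = v₁ × v₂ = (0.303, -0.366, 0.880) (taken with n_z > 0).
True dip = arccos(n_z / |n|) = arccos(0.8799) = 28.4°.
Dip direction = azimuth of (n_x, n_y) = atan2(0.303, -0.366) = 140°.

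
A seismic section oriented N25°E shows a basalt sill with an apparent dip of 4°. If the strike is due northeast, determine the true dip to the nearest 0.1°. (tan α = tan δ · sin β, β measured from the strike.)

The section is 20° from the strike.
tan(true dip) = tan 4° / sin 20° = 0.2045
true dip = arctan 0.2045 = 11.56°

11.6°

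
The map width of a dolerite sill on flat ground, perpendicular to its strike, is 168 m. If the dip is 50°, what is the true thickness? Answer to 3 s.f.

129 m

True thickness t = w · sin(dip) = 168 × sin 50°
t = 168 × 0.7660 = 128.695 m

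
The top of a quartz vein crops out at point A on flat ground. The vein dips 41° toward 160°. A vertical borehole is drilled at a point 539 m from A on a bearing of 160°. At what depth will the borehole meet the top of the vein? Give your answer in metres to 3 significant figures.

The hole is directly down-dip from the outcrop, so the down-dip offset is 539 m.
Depth = down-dip offset × tan(dip) = 539.00 × tan 41° = 539.00 × 0.8693
Depth = 468.55 m

469 m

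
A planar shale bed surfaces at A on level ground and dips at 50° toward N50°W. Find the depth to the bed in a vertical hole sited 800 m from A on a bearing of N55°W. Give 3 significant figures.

The hole lies 5° from the dip direction, so the down-dip offset is 800 × cos 5° = 796.96 m.
Depth = down-dip offset × tan(dip) = 796.96 × tan 50° = 796.96 × 1.1918
Depth = 949.77 m

950 m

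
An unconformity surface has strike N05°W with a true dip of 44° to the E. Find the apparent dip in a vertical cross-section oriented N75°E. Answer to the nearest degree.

The strike is N05°W and the section trends N75°E; the acute angle between them is β = 80°.
tan(apparent dip) = tan 44° · sin 80° = 0.9510
apparent dip = arctan 0.9510 = 43.56°

44°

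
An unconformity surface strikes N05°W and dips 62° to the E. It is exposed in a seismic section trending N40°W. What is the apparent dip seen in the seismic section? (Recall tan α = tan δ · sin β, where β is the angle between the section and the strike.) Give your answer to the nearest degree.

47°

The section lies 35° from the strike.
tan(apparent dip) = tan 62° · sin 35° = 1.0787
apparent dip = arctan 1.0787 = 47.17°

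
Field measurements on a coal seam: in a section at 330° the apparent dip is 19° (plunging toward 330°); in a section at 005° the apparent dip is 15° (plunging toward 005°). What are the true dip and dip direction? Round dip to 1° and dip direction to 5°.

true dip 19°, dip direction 325°

Each apparent-dip line lies in the plane. As unit vectors (x east, y north, z up), v₁ plunges 19°→330° and v₂ plunges 15°→005°.
n = v₁ × v₂ = (-0.101, 0.150, 0.524) (taken with n_z > 0).
True dip = arccos(n_z / |n|) = arccos(0.9453) = 19.0°.
The horizontal component of n points toward azimuth atan2(n_x, n_y) = 326°, the dip direction.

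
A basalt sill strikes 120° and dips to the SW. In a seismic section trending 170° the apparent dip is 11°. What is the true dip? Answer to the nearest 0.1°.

14.2°

The section is 50° from the strike.
tan δ = tan α / sin β = tan 11° / sin 50° = 0.1944 / 0.7660 = 0.2537
δ = arctan(0.2537) = 14.24°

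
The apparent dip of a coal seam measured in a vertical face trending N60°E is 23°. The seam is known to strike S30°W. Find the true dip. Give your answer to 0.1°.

40.3°

The section is 30° from the strike.
tan δ = tan α / sin β = tan 23° / sin 30° = 0.4245 / 0.5000 = 0.8489
true dip = arctan 0.8489 = 40.33°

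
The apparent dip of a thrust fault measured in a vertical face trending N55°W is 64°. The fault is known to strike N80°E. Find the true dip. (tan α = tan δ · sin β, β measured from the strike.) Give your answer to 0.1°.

The section is 45° from the strike.
tan(true dip) = tan 64° / sin 45° = 2.8996
true dip = arctan 2.8996 = 70.97°

71.0°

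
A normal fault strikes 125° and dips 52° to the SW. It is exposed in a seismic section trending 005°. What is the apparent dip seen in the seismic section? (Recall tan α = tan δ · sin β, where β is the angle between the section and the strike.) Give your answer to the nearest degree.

The section lies 60° from the strike.
tan α = tan 52° × sin 60° = 1.2799 × 0.8660 = 1.1085
α = arctan(1.1085) = 47.94°

48°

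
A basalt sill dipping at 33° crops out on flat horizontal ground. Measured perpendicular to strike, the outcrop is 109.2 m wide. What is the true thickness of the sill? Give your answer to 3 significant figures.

True thickness t = w · sin(dip) = 109.2 × sin 33°
t = 109.2 × 0.5446 = 59.475 m

59.5 m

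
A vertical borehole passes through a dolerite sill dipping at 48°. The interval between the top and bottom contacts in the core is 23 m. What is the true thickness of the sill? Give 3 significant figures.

15.4 m

True thickness t = h · cos(dip) = 23 × cos 48°
t = 23 × 0.6691 = 15.390 m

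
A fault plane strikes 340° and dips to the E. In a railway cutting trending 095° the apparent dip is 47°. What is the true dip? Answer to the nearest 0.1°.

β = acute angle between strike 340° and section 095° = 65°.
tan δ = tan α / sin β = tan 47° / sin 65° = 1.0724 / 0.9063 = 1.1832
true dip = arctan 1.1832 = 49.80°

49.8°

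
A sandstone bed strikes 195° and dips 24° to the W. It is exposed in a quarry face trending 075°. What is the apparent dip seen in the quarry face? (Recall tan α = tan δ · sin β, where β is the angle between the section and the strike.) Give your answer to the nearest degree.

21°

The strike is 195° and the section trends 075°; the acute angle between them is β = 60°.
tan α = tan 24° × sin 60° = 0.4452 × 0.8660 = 0.3856
α = arctan(0.3856) = 21.09°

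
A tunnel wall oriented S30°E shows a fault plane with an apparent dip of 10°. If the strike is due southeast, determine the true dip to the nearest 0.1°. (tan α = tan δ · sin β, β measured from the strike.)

The section is 15° from the strike.
tan(true dip) = tan 10° / sin 15° = 0.6813
δ = arctan(0.6813) = 34.27°

34.3°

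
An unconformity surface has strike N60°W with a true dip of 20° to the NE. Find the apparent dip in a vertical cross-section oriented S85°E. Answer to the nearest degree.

9°

The section lies 25° from the strike.
tan(apparent dip) = tan 20° · sin 25° = 0.1538
α = arctan(0.1538) = 8.74°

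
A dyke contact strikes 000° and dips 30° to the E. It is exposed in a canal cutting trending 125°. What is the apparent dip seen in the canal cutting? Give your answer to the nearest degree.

25°

The strike is 000° and the section trends 125°; the acute angle between them is β = 55°.
tan(apparent dip) = tan 30° · sin 55° = 0.4729
α = arctan(0.4729) = 25.31°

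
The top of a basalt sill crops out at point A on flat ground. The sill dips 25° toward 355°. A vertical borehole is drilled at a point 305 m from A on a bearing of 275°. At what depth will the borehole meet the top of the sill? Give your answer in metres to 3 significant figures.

The hole lies 80° from the dip direction, so the down-dip offset is 305 × cos 80° = 52.96 m.
Depth = down-dip offset × tan(dip) = 52.96 × tan 25° = 52.96 × 0.4663
Depth = 24.70 m

24.7 m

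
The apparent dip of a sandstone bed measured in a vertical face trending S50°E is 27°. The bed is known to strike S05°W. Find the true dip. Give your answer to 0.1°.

31.9°

The section is 55° from the strike.
tan(true dip) = tan 27° / sin 55° = 0.6220
true dip = arctan 0.6220 = 31.88°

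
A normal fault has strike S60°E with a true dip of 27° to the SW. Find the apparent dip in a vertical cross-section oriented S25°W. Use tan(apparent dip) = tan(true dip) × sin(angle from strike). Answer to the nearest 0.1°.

The section lies 85° from the strike.
tan α = tan 27° × sin 85° = 0.5095 × 0.9962 = 0.5076
apparent dip = arctan 0.5076 = 26.91°

26.9°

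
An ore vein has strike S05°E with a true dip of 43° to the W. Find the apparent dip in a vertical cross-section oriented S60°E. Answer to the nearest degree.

37°

Angle between strike (S05°E) and section (S60°E): β = 55°.
tan(apparent dip) = tan 43° · sin 55° = 0.7639
apparent dip = arctan 0.7639 = 37.38°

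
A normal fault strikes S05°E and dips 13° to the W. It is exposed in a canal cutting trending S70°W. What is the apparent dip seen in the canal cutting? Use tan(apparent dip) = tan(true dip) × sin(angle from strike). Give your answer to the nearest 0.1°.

The section lies 75° from the strike.
tan(apparent dip) = tan 13° · sin 75° = 0.2230
α = arctan(0.2230) = 12.57°

12.6°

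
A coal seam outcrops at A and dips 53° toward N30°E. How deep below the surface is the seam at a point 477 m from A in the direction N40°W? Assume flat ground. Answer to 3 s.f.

216 m

The hole lies 70° from the dip direction, so the down-dip offset is 477 × cos 70° = 163.14 m.
Depth = down-dip offset × tan(dip) = 163.14 × tan 53° = 163.14 × 1.3270
Depth = 216.50 m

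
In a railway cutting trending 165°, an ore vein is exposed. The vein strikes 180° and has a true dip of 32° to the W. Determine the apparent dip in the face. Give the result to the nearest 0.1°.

9.2°

Angle between strike (180°) and section (165°): β = 15°.
tan(apparent dip) = tan 32° · sin 15° = 0.1617
apparent dip = arctan 0.1617 = 9.19°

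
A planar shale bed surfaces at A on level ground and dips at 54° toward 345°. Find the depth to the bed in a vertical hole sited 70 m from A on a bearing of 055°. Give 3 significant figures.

The hole lies 70° from the dip direction, so the down-dip offset is 70 × cos 70° = 23.94 m.
Depth = down-dip offset × tan(dip) = 23.94 × tan 54° = 23.94 × 1.3764
Depth = 32.95 m

33.0 m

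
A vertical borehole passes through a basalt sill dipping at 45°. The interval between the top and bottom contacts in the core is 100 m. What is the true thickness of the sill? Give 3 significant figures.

True thickness t = h · cos(dip) = 100 × cos 45°
t = 100 × 0.7071 = 70.711 m

70.7 m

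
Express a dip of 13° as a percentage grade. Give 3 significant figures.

23.1%

grade % = 100 × tan 13° = 100 × 0.2309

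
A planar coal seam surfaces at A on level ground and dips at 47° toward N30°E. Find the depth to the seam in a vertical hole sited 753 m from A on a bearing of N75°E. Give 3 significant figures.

The hole lies 45° from the dip direction, so the down-dip offset is 753 × cos 45° = 532.45 m.
Depth = down-dip offset × tan(dip) = 532.45 × tan 47° = 532.45 × 1.0724
Depth = 570.98 m

571 m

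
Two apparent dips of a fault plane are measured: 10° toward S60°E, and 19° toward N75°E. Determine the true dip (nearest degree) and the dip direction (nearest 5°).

Represent each trace as a vector plunging at its apparent dip toward its trend (east-north-up frame): v₁ = (0.853, -0.492, -0.174), v₂ = (0.913, 0.245, -0.326).
n = v₁ × v₂ = (0.203, 0.119, 0.658) (taken with n_z > 0).
tan δ = √(n_x²+n_y²)/n_z = 0.235/0.658, so δ = 19.7°.
Dip direction = atan2(0.203, 0.119) = 60° (azimuth of n's horizontal projection).

true dip 20°, dip direction 060°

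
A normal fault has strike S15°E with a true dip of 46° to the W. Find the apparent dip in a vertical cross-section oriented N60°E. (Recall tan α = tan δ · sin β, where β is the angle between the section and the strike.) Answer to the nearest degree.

The strike is S15°E and the section trends N60°E; the acute angle between them is β = 75°.
tan α = tan 46° × sin 75° = 1.0355 × 0.9659 = 1.0002
apparent dip = arctan 1.0002 = 45.01°

45°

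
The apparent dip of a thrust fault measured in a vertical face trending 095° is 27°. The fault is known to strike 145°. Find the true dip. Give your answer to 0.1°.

The section is 50° from the strike.
tan δ = tan α / sin β = tan 27° / sin 50° = 0.5095 / 0.7660 = 0.6651
δ = arctan(0.6651) = 33.63°

33.6°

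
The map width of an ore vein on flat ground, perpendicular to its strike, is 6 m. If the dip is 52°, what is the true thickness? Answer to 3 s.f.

True thickness t = w · sin(dip) = 6 × sin 52°
t = 6 × 0.7880 = 4.728 m

4.73 m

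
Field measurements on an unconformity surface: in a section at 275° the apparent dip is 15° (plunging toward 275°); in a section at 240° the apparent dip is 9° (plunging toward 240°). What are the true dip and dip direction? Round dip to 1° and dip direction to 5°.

The two traces are lines in the plane: v₁ = (sin 275°·cos 15°, cos 275°·cos 15°, −sin 15°), v₂ = (sin 240°·cos 9°, cos 240°·cos 9°, −sin 9°).
n = v₁ × v₂ = (-0.141, 0.071, 0.547) (taken with n_z > 0).
Dip δ = arctan(|n_h|/n_z) = arctan(0.158/0.547) = 16.1°.
Dip direction = azimuth of (n_x, n_y) = atan2(-0.141, 0.071) = 297°.

true dip 16°, dip direction 295°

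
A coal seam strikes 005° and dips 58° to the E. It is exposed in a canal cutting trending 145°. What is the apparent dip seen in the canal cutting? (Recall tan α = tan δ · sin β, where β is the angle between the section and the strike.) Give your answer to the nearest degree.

The strike is 005° and the section trends 145°; the acute angle between them is β = 40°.
tan α = tan 58° × sin 40° = 1.6003 × 0.6428 = 1.0287
α = arctan(1.0287) = 45.81°

46°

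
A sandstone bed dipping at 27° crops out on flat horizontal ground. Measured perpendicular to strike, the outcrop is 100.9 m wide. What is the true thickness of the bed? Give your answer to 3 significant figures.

45.8 m

True thickness t = w · sin(dip) = 100.9 × sin 27°
t = 100.9 × 0.4540 = 45.808 m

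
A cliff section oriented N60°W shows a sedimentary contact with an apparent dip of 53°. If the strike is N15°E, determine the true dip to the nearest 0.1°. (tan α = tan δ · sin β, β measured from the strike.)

53.9°

The section is 75° from the strike.
tan δ = tan α / sin β = tan 53° / sin 75° = 1.3270 / 0.9659 = 1.3739
δ = arctan(1.3739) = 53.95°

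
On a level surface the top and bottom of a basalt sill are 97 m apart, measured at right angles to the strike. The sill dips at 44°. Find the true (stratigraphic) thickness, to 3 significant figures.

67.4 m

True thickness t = w · sin(dip) = 97 × sin 44°
t = 97 × 0.6947 = 67.382 m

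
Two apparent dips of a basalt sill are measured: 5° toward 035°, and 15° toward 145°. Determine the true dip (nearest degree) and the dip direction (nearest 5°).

true dip 18°, dip direction 110°

Each apparent-dip line lies in the plane. As unit vectors (x east, y north, z up), v₁ plunges 5°→035° and v₂ plunges 15°→145°.
n = v₁ × v₂ = (0.280, -0.100, 0.904) (taken with n_z > 0).
Dip δ = arctan(|n_h|/n_z) = arctan(0.297/0.904) = 18.2°.
Dip direction = azimuth of (n_x, n_y) = atan2(0.280, -0.100) = 110°.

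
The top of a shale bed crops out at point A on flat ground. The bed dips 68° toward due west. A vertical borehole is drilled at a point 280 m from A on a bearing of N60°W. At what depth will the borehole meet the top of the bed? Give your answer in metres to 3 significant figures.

The hole lies 30° from the dip direction, so the down-dip offset is 280 × cos 30° = 242.49 m.
Depth = down-dip offset × tan(dip) = 242.49 × tan 68° = 242.49 × 2.4751
Depth = 600.18 m

600 m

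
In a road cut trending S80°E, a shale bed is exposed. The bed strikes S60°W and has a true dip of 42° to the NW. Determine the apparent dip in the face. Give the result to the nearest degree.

30°

The strike is S60°W and the section trends S80°E; the acute angle between them is β = 40°.
tan α = tan 42° × sin 40° = 0.9004 × 0.6428 = 0.5788
α = arctan(0.5788) = 30.06°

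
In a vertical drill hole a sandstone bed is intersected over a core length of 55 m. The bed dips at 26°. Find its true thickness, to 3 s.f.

49.4 m

True thickness t = h · cos(dip) = 55 × cos 26°
t = 55 × 0.8988 = 49.434 m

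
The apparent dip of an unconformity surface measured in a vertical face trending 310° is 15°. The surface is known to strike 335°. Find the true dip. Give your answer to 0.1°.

32.4°

β = acute angle between strike 335° and section 310° = 25°.
tan(true dip) = tan 15° / sin 25° = 0.6340
δ = arctan(0.6340) = 32.38°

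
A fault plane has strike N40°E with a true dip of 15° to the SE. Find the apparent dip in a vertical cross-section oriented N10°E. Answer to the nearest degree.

8°

Angle between strike (N40°E) and section (N10°E): β = 30°.
tan α = tan 15° × sin 30° = 0.2679 × 0.5000 = 0.1340
α = arctan(0.1340) = 7.63°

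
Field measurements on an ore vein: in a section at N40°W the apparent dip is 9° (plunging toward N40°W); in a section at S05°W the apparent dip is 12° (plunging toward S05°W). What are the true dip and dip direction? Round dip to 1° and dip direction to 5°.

Represent each trace as a vector plunging at its apparent dip toward its trend (east-north-up frame): v₁ = (-0.635, 0.757, -0.156), v₂ = (-0.085, -0.974, -0.208).
The plane normal is n = v₁ × v₂ ∝ (-0.310, -0.119, 0.683).
tan δ = √(n_x²+n_y²)/n_z = 0.332/0.683, so δ = 25.9°.
Dip direction = azimuth of (n_x, n_y) = atan2(-0.310, -0.119) = 249°.

true dip 26°, dip direction 250°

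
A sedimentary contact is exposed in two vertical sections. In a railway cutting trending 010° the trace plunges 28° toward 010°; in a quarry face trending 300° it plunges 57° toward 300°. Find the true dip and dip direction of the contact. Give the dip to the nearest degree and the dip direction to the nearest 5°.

Each apparent-dip line lies in the plane. As unit vectors (x east, y north, z up), v₁ plunges 28°→010° and v₂ plunges 57°→300°.
The plane normal is n = v₁ × v₂ ∝ (-0.601, 0.350, 0.452).
Dip δ = arctan(|n_h|/n_z) = arctan(0.696/0.452) = 57.0°.
The horizontal component of n points toward azimuth atan2(n_x, n_y) = 300°, the dip direction.

true dip 57°, dip direction 300°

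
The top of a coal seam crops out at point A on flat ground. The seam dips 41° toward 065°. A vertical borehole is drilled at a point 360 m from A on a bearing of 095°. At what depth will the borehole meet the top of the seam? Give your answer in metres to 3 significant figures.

The hole lies 30° from the dip direction, so the down-dip offset is 360 × cos 30° = 311.77 m.
Depth = down-dip offset × tan(dip) = 311.77 × tan 41° = 311.77 × 0.8693
Depth = 271.02 m

271 m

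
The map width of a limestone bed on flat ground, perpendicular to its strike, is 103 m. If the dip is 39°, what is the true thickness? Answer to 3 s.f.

64.8 m

True thickness t = w · sin(dip) = 103 × sin 39°
t = 103 × 0.6293 = 64.820 m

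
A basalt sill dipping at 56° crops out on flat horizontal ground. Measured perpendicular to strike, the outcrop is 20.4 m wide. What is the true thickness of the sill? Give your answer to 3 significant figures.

True thickness t = w · sin(dip) = 20.4 × sin 56°
t = 20.4 × 0.8290 = 16.912 m

16.9 m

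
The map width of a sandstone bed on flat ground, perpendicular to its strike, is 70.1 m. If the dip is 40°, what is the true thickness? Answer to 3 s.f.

True thickness t = w · sin(dip) = 70.1 × sin 40°
t = 70.1 × 0.6428 = 45.059 m

45.1 m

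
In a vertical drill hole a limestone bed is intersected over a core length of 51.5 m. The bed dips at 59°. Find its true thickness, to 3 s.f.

26.5 m

True thickness t = h · cos(dip) = 51.5 × cos 59°
t = 51.5 × 0.5150 = 26.524 m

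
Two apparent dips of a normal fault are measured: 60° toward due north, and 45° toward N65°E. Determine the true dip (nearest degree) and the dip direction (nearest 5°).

Each apparent-dip line lies in the plane. As unit vectors (x east, y north, z up), v₁ plunges 60°→due north and v₂ plunges 45°→N65°E.
The plane normal is n = v₁ × v₂ ∝ (0.095, 0.555, 0.320).
Dip δ = arctan(|n_h|/n_z) = arctan(0.563/0.320) = 60.4°.
The horizontal component of n points toward azimuth atan2(n_x, n_y) = 10°, the dip direction.

true dip 60°, dip direction 010°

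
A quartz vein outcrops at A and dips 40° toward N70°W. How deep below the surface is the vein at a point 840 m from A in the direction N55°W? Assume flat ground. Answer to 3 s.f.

The hole lies 15° from the dip direction, so the down-dip offset is 840 × cos 15° = 811.38 m.
Depth = down-dip offset × tan(dip) = 811.38 × tan 40° = 811.38 × 0.8391
Depth = 680.83 m

681 m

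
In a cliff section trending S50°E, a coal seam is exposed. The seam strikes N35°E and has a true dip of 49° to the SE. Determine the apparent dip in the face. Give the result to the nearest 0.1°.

48.9°

The section lies 85° from the strike.
tan α = tan 49° × sin 85° = 1.1504 × 0.9962 = 1.1460
apparent dip = arctan 1.1460 = 48.89°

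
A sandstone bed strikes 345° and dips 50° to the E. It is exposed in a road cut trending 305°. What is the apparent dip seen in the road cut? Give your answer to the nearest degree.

37°

Angle between strike (345°) and section (305°): β = 40°.
tan α = tan 50° × sin 40° = 1.1918 × 0.6428 = 0.7660
apparent dip = arctan 0.7660 = 37.45°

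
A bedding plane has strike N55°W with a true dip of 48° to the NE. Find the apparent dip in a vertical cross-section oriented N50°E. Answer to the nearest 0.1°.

47.0°

Angle between strike (N55°W) and section (N50°E): β = 75°.
tan α = tan 48° × sin 75° = 1.1106 × 0.9659 = 1.0728
apparent dip = arctan 1.0728 = 47.01°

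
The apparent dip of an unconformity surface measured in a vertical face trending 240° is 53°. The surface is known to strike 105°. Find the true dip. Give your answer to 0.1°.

β = acute angle between strike 105° and section 240° = 45°.
tan δ = tan α / sin β = tan 53° / sin 45° = 1.3270 / 0.7071 = 1.8767
true dip = arctan 1.8767 = 61.95°

61.9°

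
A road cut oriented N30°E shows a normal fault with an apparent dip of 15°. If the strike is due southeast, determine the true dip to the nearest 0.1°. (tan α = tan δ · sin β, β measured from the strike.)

The section is 75° from the strike.
tan(true dip) = tan 15° / sin 75° = 0.2774
δ = arctan(0.2774) = 15.50°

15.5°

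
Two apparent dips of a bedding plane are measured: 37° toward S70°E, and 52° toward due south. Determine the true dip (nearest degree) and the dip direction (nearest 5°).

true dip 53°, dip direction 165°

Represent each trace as a vector plunging at its apparent dip toward its trend (east-north-up frame): v₁ = (0.750, -0.273, -0.602), v₂ = (0.000, -0.616, -0.788).
Cross product v₁ × v₂ gives the pole to the plane: n ∝ (0.155, -0.591, 0.462).
tan δ = √(n_x²+n_y²)/n_z = 0.611/0.462, so δ = 52.9°.
Dip direction = atan2(0.155, -0.591) = 165° (azimuth of n's horizontal projection).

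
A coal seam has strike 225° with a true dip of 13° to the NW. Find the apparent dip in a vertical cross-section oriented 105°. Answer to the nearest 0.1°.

The section lies 60° from the strike.
tan α = tan 13° × sin 60° = 0.2309 × 0.8660 = 0.1999
apparent dip = arctan 0.1999 = 11.31°

11.3°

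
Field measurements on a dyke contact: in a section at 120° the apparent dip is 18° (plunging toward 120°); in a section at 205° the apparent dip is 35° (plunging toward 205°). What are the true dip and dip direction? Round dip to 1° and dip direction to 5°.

true dip 37°, dip direction 185°

Each apparent-dip line lies in the plane. As unit vectors (x east, y north, z up), v₁ plunges 18°→120° and v₂ plunges 35°→205°.
Cross product v₁ × v₂ gives the pole to the plane: n ∝ (-0.043, -0.579, 0.776).
tan δ = √(n_x²+n_y²)/n_z = 0.581/0.776, so δ = 36.8°.
The horizontal component of n points toward azimuth atan2(n_x, n_y) = 184°, the dip direction.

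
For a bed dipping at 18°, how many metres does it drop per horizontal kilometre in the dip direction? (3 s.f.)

325 m

drop per km = 1000 × tan 18° = 1000 × 0.3249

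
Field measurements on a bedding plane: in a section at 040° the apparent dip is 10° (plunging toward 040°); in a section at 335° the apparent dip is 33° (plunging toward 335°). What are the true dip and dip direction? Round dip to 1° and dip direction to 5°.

true dip 33°, dip direction 325°

The two traces are lines in the plane: v₁ = (sin 40°·cos 10°, cos 40°·cos 10°, −sin 10°), v₂ = (sin 335°·cos 33°, cos 335°·cos 33°, −sin 33°).
Cross product v₁ × v₂ gives the pole to the plane: n ∝ (-0.279, 0.406, 0.749).
tan δ = √(n_x²+n_y²)/n_z = 0.493/0.749, so δ = 33.4°.
Dip direction = atan2(-0.279, 0.406) = 326° (azimuth of n's horizontal projection).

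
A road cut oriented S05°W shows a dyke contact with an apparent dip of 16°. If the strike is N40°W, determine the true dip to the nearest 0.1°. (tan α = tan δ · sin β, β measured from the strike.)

22.1°

The section is 45° from the strike.
tan(true dip) = tan 16° / sin 45° = 0.4055
δ = arctan(0.4055) = 22.07°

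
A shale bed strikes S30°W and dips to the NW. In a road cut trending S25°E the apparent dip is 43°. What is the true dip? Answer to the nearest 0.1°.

The section is 55° from the strike.
tan δ = tan α / sin β = tan 43° / sin 55° = 0.9325 / 0.8192 = 1.1384
true dip = arctan 1.1384 = 48.70°

48.7°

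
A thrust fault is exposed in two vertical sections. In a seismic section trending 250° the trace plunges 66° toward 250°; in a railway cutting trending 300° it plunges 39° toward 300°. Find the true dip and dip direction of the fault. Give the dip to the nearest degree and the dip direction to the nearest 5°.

The two traces are lines in the plane: v₁ = (sin 250°·cos 66°, cos 250°·cos 66°, −sin 66°), v₂ = (sin 300°·cos 39°, cos 300°·cos 39°, −sin 39°).
The plane normal is n = v₁ × v₂ ∝ (-0.443, -0.374, 0.242).
Dip δ = arctan(|n_h|/n_z) = arctan(0.580/0.242) = 67.3°.
Dip direction = atan2(-0.443, -0.374) = 230° (azimuth of n's horizontal projection).

true dip 67°, dip direction 230°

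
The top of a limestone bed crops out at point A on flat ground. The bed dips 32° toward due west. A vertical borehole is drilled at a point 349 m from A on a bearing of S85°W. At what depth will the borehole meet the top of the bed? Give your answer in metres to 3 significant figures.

The hole lies 5° from the dip direction, so the down-dip offset is 349 × cos 5° = 347.67 m.
Depth = down-dip offset × tan(dip) = 347.67 × tan 32° = 347.67 × 0.6249
Depth = 217.25 m

217 m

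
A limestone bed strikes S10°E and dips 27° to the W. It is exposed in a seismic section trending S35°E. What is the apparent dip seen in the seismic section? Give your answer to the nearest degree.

12°

The section lies 25° from the strike.
tan(apparent dip) = tan 27° · sin 25° = 0.2153
apparent dip = arctan 0.2153 = 12.15°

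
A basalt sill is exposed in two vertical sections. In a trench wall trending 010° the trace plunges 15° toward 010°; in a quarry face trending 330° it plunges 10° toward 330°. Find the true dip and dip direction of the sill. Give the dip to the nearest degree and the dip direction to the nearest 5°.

true dip 15°, dip direction 020°

Represent each trace as a vector plunging at its apparent dip toward its trend (east-north-up frame): v₁ = (0.168, 0.951, -0.259), v₂ = (-0.492, 0.853, -0.174).
The plane normal is n = v₁ × v₂ ∝ (0.056, 0.157, 0.611).
Dip δ = arctan(|n_h|/n_z) = arctan(0.166/0.611) = 15.2°.
Dip direction = azimuth of (n_x, n_y) = atan2(0.056, 0.157) = 20°.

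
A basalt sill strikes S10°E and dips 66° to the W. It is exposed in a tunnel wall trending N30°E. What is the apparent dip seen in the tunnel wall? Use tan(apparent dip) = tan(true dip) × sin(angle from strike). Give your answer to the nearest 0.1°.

Angle between strike (S10°E) and section (N30°E): β = 40°.
tan(apparent dip) = tan 66° · sin 40° = 1.4437
apparent dip = arctan 1.4437 = 55.29°

55.3°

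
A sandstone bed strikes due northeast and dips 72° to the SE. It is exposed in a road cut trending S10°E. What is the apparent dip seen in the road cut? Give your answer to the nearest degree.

68°

The section lies 55° from the strike.
tan α = tan 72° × sin 55° = 3.0777 × 0.8192 = 2.5211
apparent dip = arctan 2.5211 = 68.36°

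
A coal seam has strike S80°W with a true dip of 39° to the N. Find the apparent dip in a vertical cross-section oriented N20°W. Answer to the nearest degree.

The section lies 80° from the strike.
tan(apparent dip) = tan 39° · sin 80° = 0.7975
α = arctan(0.7975) = 38.57°

39°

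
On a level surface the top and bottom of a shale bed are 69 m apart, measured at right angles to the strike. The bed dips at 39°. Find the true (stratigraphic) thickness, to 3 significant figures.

True thickness t = w · sin(dip) = 69 × sin 39°
t = 69 × 0.6293 = 43.423 m

43.4 m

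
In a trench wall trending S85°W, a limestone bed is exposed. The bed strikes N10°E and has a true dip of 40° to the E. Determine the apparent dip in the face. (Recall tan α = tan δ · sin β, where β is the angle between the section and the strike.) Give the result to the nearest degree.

39°

The strike is N10°E and the section trends S85°W; the acute angle between them is β = 75°.
tan α = tan 40° × sin 75° = 0.8391 × 0.9659 = 0.8105
apparent dip = arctan 0.8105 = 39.03°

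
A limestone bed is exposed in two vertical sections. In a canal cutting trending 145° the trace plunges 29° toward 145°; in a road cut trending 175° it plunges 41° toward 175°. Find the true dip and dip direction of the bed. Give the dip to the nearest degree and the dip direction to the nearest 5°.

true dip 44°, dip direction 200°

Represent each trace as a vector plunging at its apparent dip toward its trend (east-north-up frame): v₁ = (0.502, -0.716, -0.485), v₂ = (0.066, -0.752, -0.656).
The plane normal is n = v₁ × v₂ ∝ (-0.106, -0.297, 0.330).
tan δ = √(n_x²+n_y²)/n_z = 0.315/0.330, so δ = 43.7°.
The horizontal component of n points toward azimuth atan2(n_x, n_y) = 200°, the dip direction.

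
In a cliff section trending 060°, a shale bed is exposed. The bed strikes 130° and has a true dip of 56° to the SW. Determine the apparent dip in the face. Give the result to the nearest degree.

54°

Angle between strike (130°) and section (060°): β = 70°.
tan(apparent dip) = tan 56° · sin 70° = 1.3932
apparent dip = arctan 1.3932 = 54.33°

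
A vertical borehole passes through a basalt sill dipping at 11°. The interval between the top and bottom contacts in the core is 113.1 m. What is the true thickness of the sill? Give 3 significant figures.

111 m

True thickness t = h · cos(dip) = 113.1 × cos 11°
t = 113.1 × 0.9816 = 111.022 m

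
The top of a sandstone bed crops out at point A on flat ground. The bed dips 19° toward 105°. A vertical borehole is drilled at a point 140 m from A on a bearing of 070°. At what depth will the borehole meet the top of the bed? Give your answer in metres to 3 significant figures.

39.5 m

The hole lies 35° from the dip direction, so the down-dip offset is 140 × cos 35° = 114.68 m.
Depth = down-dip offset × tan(dip) = 114.68 × tan 19° = 114.68 × 0.3443
Depth = 39.49 m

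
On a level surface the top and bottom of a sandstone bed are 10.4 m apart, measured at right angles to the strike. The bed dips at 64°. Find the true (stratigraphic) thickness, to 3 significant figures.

9.35 m

True thickness t = w · sin(dip) = 10.4 × sin 64°
t = 10.4 × 0.8988 = 9.347 m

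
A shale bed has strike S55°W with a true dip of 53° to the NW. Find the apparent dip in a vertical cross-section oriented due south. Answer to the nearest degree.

47°

The section lies 55° from the strike.
tan(apparent dip) = tan 53° · sin 55° = 1.0871
apparent dip = arctan 1.0871 = 47.39°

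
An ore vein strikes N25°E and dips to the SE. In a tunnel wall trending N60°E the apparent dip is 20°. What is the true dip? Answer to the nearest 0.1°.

32.4°

The section is 35° from the strike.
tan δ = tan α / sin β = tan 20° / sin 35° = 0.3640 / 0.5736 = 0.6346
δ = arctan(0.6346) = 32.40°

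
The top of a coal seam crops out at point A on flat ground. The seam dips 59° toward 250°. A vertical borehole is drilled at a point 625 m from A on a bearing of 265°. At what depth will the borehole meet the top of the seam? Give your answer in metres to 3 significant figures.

1000 m

The hole lies 15° from the dip direction, so the down-dip offset is 625 × cos 15° = 603.70 m.
Depth = down-dip offset × tan(dip) = 603.70 × tan 59° = 603.70 × 1.6643
Depth = 1004.73 m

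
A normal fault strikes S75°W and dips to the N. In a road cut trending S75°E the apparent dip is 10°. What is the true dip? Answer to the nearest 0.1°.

The section is 30° from the strike.
tan(true dip) = tan 10° / sin 30° = 0.3527
δ = arctan(0.3527) = 19.43°

19.4°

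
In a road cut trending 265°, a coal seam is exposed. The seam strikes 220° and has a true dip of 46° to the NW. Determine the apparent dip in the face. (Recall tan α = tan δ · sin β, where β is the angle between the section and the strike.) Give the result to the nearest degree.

Angle between strike (220°) and section (265°): β = 45°.
tan(apparent dip) = tan 46° · sin 45° = 0.7322
α = arctan(0.7322) = 36.21°

36°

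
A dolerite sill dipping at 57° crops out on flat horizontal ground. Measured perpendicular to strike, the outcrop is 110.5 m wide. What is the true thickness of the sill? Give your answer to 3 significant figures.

92.7 m

True thickness t = w · sin(dip) = 110.5 × sin 57°
t = 110.5 × 0.8387 = 92.673 m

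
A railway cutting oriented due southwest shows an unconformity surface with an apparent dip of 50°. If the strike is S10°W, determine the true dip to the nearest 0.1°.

64.3°

The section is 35° from the strike.
tan δ = tan α / sin β = tan 50° / sin 35° = 1.1918 / 0.5736 = 2.0778
true dip = arctan 2.0778 = 64.30°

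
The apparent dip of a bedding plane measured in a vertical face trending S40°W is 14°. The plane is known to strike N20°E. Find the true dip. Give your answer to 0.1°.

The section is 20° from the strike.
tan δ = tan α / sin β = tan 14° / sin 20° = 0.2493 / 0.3420 = 0.7290
δ = arctan(0.7290) = 36.09°

36.1°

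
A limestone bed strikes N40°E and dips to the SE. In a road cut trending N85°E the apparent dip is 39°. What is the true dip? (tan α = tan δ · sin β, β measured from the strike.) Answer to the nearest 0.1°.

β = acute angle between strike N40°E and section N85°E = 45°.
tan(true dip) = tan 39° / sin 45° = 1.1452
true dip = arctan 1.1452 = 48.87°

48.9°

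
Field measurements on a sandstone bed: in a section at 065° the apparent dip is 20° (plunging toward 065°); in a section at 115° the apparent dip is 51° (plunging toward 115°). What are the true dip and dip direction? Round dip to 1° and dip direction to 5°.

true dip 54°, dip direction 140°

Each apparent-dip line lies in the plane. As unit vectors (x east, y north, z up), v₁ plunges 20°→065° and v₂ plunges 51°→115°.
n = v₁ × v₂ = (0.400, -0.467, 0.453) (taken with n_z > 0).
Dip δ = arctan(|n_h|/n_z) = arctan(0.614/0.453) = 53.6°.
Dip direction = atan2(0.400, -0.467) = 139° (azimuth of n's horizontal projection).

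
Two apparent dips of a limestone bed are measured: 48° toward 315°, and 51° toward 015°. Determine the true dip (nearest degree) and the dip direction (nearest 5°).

Represent each trace as a vector plunging at its apparent dip toward its trend (east-north-up frame): v₁ = (-0.473, 0.473, -0.743), v₂ = (0.163, 0.608, -0.777).
Cross product v₁ × v₂ gives the pole to the plane: n ∝ (-0.084, 0.489, 0.365).
True dip = arccos(n_z / |n|) = arccos(0.5924) = 53.7°.
Dip direction = atan2(-0.084, 0.489) = 350° (azimuth of n's horizontal projection).

true dip 54°, dip direction 350°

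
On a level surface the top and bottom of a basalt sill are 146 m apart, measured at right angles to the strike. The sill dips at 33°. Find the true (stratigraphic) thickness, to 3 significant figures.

True thickness t = w · sin(dip) = 146 × sin 33°
t = 146 × 0.5446 = 79.517 m

79.5 m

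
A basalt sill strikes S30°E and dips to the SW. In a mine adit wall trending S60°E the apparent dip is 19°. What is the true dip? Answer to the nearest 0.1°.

β = acute angle between strike S30°E and section S60°E = 30°.
tan(true dip) = tan 19° / sin 30° = 0.6887
true dip = arctan 0.6887 = 34.55°

34.6°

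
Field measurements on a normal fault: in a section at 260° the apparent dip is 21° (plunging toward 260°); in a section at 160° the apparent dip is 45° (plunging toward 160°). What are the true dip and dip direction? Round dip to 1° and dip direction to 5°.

Each apparent-dip line lies in the plane. As unit vectors (x east, y north, z up), v₁ plunges 21°→260° and v₂ plunges 45°→160°.
Cross product v₁ × v₂ gives the pole to the plane: n ∝ (-0.123, -0.737, 0.650).
Dip δ = arctan(|n_h|/n_z) = arctan(0.747/0.650) = 49.0°.
Dip direction = atan2(-0.123, -0.737) = 190° (azimuth of n's horizontal projection).

true dip 49°, dip direction 190°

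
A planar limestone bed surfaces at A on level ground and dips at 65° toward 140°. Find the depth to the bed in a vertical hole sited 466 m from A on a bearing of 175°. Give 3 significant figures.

The hole lies 35° from the dip direction, so the down-dip offset is 466 × cos 35° = 381.72 m.
Depth = down-dip offset × tan(dip) = 381.72 × tan 65° = 381.72 × 2.1445
Depth = 818.61 m

819 m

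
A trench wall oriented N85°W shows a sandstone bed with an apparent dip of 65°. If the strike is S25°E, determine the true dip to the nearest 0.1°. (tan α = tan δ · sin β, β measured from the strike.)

68.0°

The section is 60° from the strike.
tan δ = tan α / sin β = tan 65° / sin 60° = 2.1445 / 0.8660 = 2.4763
δ = arctan(2.4763) = 68.01°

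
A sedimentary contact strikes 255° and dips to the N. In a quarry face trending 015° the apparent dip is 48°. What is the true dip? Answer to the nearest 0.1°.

52.1°

β = acute angle between strike 255° and section 015° = 60°.
tan(true dip) = tan 48° / sin 60° = 1.2824
δ = arctan(1.2824) = 52.05°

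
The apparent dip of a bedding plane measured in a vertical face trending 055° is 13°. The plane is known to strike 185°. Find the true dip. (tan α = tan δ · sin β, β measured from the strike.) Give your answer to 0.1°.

β = acute angle between strike 185° and section 055° = 50°.
tan(true dip) = tan 13° / sin 50° = 0.3014
δ = arctan(0.3014) = 16.77°

16.8°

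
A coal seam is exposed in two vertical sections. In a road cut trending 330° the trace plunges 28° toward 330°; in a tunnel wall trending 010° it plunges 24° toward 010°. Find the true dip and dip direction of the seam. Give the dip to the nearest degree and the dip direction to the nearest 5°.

true dip 28°, dip direction 335°

The two traces are lines in the plane: v₁ = (sin 330°·cos 28°, cos 330°·cos 28°, −sin 28°), v₂ = (sin 10°·cos 24°, cos 10°·cos 24°, −sin 24°).
n = v₁ × v₂ = (-0.111, 0.254, 0.518) (taken with n_z > 0).
tan δ = √(n_x²+n_y²)/n_z = 0.277/0.518, so δ = 28.1°.
Dip direction = azimuth of (n_x, n_y) = atan2(-0.111, 0.254) = 336°.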